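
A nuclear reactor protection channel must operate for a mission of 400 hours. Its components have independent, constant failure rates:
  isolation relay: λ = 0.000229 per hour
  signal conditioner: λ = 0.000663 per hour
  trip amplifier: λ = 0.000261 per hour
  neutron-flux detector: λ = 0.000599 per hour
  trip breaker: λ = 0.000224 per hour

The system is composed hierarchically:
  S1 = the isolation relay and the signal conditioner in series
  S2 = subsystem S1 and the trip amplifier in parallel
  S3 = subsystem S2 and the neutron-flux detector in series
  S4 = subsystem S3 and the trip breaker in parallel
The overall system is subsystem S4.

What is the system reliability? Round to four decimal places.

0.9797

R(isolation relay) = exp(−0.000229 × 400) = 0.912470
R(signal conditioner) = exp(−0.000663 × 400) = 0.767053
R(trip amplifier) = exp(−0.000261 × 400) = 0.900865
R(neutron-flux detector) = exp(−0.000599 × 400) = 0.786943
R(trip breaker) = exp(−0.000224 × 400) = 0.914297
Series (isolation relay and signal conditioner): 0.912470 × 0.767053 = 0.699913
Parallel ([0.699913] and trip amplifier): 1 − (1 − 0.699913)(1 − 0.900865) = 0.970251
Series ([0.970251] and neutron-flux detector): 0.970251 × 0.786943 = 0.763532
Parallel ([0.763532] and trip breaker): 1 − (1 − 0.763532)(1 − 0.914297) = 0.9797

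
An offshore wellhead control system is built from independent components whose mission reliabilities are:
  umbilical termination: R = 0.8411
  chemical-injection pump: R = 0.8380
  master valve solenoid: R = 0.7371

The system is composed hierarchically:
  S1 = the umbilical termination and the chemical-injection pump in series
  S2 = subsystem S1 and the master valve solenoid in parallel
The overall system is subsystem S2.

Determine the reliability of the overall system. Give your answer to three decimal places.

0.922

Series (umbilical termination and chemical-injection pump): 0.84110 × 0.83800 = 0.70484
Parallel ([0.70484] and master valve solenoid): 1 − (1 − 0.70484)(1 − 0.73710) = 0.922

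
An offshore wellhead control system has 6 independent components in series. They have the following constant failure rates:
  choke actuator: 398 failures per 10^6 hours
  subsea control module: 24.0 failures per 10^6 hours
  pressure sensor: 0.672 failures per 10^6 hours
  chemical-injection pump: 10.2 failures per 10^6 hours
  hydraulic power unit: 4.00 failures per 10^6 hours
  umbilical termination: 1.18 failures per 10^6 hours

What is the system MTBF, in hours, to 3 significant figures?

2280

Series of exponential components: λ_sys = Σ λ_i
λ_sys = 0.000398 + 0.0000240 + 0.000000672 + 0.0000102 + 0.00000400 + 0.00000118 = 4.3805e-04 /h
MTBF = 1 / λ_sys = 2280 h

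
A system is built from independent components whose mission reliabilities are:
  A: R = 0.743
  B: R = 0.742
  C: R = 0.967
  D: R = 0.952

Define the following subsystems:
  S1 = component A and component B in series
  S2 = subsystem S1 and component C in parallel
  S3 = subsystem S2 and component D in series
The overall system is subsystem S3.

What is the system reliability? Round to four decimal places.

0.9379

Series (A and B): 0.743000 × 0.742000 = 0.551306
Parallel ([0.551306] and C): 1 − (1 − 0.551306)(1 − 0.967000) = 0.985193
Series ([0.985193] and D): 0.985193 × 0.952000 = 0.9379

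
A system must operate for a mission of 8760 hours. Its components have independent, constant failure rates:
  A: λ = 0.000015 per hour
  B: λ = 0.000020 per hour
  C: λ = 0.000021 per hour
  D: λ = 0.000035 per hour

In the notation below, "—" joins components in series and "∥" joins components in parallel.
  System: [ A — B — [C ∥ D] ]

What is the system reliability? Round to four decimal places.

R(A) = exp(−0.000015 × 8760) = 0.876867
R(B) = exp(−0.000020 × 8760) = 0.839289
R(C) = exp(−0.000021 × 8760) = 0.831969
R(D) = exp(−0.000035 × 8760) = 0.735945
Parallel (C and D): 1 − (1 − 0.831969)(1 − 0.735945) = 0.955631
Series (A, B, and [0.955631]): 0.876867 × 0.839289 × 0.955631 = 0.7033

0.7033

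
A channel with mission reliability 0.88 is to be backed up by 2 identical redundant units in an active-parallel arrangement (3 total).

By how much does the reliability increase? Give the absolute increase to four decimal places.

0.1183

R_before = 0.88
R_after = 1 − (1 − 0.88)^3 = 0.9983
ΔR = 0.9983 − 0.88 = 0.1183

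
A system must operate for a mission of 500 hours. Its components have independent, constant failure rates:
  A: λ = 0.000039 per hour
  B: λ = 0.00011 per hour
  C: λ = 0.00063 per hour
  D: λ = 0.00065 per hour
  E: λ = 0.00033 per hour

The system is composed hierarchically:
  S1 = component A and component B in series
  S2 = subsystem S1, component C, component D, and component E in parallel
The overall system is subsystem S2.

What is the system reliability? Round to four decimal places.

R(A) = exp(−0.000039 × 500) = 0.980689
R(B) = exp(−0.00011 × 500) = 0.946485
R(C) = exp(−0.00063 × 500) = 0.729789
R(D) = exp(−0.00065 × 500) = 0.722527
R(E) = exp(−0.00033 × 500) = 0.847894
Series (A and B): 0.980689 × 0.946485 = 0.928207
Parallel ([0.928207], C, D, and E): 1 − (1 − 0.928207)(1 − 0.729789)(1 − 0.722527)(1 − 0.847894) = 0.9992

0.9992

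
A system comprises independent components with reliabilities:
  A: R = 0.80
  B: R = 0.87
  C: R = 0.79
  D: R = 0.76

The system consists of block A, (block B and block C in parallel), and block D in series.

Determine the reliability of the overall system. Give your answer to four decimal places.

Parallel (B and C): 1 − (1 − 0.870000)(1 − 0.790000) = 0.972700
Series (A, [0.972700], and D): 0.800000 × 0.972700 × 0.760000 = 0.5914

0.5914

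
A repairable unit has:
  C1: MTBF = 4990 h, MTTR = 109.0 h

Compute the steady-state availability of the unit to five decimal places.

0.97862

A(C1) = MTBF/(MTBF+MTTR) = 4990/(4990+109.0) = 0.97862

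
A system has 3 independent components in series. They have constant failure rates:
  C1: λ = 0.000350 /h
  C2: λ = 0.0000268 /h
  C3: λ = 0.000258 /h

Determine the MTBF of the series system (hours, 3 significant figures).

Series of exponential components: λ_sys = Σ λ_i
λ_sys = 0.000350 + 0.0000268 + 0.000258 = 6.3480e-04 /h
MTBF = 1 / λ_sys = 1580 h

1580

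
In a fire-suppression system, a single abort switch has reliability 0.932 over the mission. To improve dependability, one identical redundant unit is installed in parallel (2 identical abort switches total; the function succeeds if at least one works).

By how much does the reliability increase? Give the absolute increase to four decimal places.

0.0634

R_before = 0.932
R_after = 1 − (1 − 0.932)^2 = 0.9954
ΔR = 0.9954 − 0.932 = 0.0634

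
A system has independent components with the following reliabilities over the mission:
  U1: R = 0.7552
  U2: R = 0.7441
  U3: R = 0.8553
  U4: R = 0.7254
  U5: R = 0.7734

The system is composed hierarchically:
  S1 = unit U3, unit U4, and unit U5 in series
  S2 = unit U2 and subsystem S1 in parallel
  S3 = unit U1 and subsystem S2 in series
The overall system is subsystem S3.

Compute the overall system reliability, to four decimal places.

0.6547

Series (U3, U4, and U5): 0.855300 × 0.725400 × 0.773400 = 0.479844
Parallel (U2 and [0.479844]): 1 − (1 − 0.744100)(1 − 0.479844) = 0.866892
Series (U1 and [0.866892]): 0.755200 × 0.866892 = 0.6547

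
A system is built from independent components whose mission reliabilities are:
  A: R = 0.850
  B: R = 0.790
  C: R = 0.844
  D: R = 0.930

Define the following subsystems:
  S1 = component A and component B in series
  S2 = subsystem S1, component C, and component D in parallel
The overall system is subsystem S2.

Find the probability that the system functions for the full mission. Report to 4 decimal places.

Series (A and B): 0.850000 × 0.790000 = 0.671500
Parallel ([0.671500], C, and D): 1 − (1 − 0.671500)(1 − 0.844000)(1 − 0.930000) = 0.9964

0.9964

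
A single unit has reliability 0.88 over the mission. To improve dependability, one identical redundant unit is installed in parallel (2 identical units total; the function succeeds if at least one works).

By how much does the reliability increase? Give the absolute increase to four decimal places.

0.1056

R_before = 0.88
R_after = 1 − (1 − 0.88)^2 = 0.9856
ΔR = 0.9856 − 0.88 = 0.1056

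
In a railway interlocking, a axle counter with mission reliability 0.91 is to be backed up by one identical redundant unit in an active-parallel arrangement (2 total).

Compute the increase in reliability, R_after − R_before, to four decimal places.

0.0819

R_before = 0.91
R_after = 1 − (1 − 0.91)^2 = 0.9919
ΔR = 0.9919 − 0.91 = 0.0819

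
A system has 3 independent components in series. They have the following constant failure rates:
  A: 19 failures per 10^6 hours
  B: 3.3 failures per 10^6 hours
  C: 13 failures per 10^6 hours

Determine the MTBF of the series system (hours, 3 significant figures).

Series of exponential components: λ_sys = Σ λ_i
λ_sys = 0.000019 + 0.0000033 + 0.000013 = 3.5300e-05 /h
MTBF = 1 / λ_sys = 28300 h

28300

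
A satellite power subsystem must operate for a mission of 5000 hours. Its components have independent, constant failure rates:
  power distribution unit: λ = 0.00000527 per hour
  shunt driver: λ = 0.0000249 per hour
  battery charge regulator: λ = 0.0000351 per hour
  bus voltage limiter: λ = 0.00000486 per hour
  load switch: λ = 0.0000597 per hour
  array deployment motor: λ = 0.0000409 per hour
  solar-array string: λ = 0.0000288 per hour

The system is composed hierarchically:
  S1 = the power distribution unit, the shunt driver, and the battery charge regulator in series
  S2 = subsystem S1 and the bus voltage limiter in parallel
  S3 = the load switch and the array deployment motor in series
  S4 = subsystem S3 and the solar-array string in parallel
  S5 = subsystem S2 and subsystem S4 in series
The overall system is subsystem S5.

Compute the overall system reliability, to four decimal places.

0.9407

R(power distribution unit) = exp(−0.00000527 × 5000) = 0.973994
R(shunt driver) = exp(−0.0000249 × 5000) = 0.882938
R(battery charge regulator) = exp(−0.0000351 × 5000) = 0.839037
R(bus voltage limiter) = exp(−0.00000486 × 5000) = 0.975993
R(load switch) = exp(−0.0000597 × 5000) = 0.741930
R(array deployment motor) = exp(−0.0000409 × 5000) = 0.815055
R(solar-array string) = exp(−0.0000288 × 5000) = 0.865888
Series (power distribution unit, shunt driver, and battery charge regulator): 0.973994 × 0.882938 × 0.839037 = 0.721552
Parallel ([0.721552] and bus voltage limiter): 1 − (1 − 0.721552)(1 − 0.975993) = 0.993315
Series (load switch and array deployment motor): 0.741930 × 0.815055 = 0.604714
Parallel ([0.604714] and solar-array string): 1 − (1 − 0.604714)(1 − 0.865888) = 0.946987
Series ([0.993315] and [0.946987]): 0.993315 × 0.946987 = 0.9407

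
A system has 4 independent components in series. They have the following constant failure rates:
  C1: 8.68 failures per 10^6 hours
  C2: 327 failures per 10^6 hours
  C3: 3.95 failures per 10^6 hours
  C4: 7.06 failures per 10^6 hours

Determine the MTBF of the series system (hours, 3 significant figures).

Series of exponential components: λ_sys = Σ λ_i
λ_sys = 0.00000868 + 0.000327 + 0.00000395 + 0.00000706 = 3.4669e-04 /h
MTBF = 1 / λ_sys = 2880 h

2880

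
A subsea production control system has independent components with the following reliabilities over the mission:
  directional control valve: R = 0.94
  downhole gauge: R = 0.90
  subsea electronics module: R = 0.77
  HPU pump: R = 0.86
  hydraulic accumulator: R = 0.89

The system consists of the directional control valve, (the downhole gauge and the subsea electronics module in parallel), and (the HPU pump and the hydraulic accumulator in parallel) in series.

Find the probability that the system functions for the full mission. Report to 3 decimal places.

0.904

Parallel (downhole gauge and subsea electronics module): 1 − (1 − 0.90000)(1 − 0.77000) = 0.97700
Parallel (HPU pump and hydraulic accumulator): 1 − (1 − 0.86000)(1 − 0.89000) = 0.98460
Series (directional control valve, [0.97700], and [0.98460]): 0.94000 × 0.97700 × 0.98460 = 0.904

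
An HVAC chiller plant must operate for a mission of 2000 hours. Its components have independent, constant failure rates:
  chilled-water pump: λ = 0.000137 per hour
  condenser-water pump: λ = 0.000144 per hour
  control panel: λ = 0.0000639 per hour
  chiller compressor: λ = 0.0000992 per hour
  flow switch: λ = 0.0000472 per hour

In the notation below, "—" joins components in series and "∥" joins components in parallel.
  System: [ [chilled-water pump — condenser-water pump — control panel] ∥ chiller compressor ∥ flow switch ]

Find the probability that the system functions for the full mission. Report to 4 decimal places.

R(chilled-water pump) = exp(−0.000137 × 2000) = 0.760332
R(condenser-water pump) = exp(−0.000144 × 2000) = 0.749762
R(control panel) = exp(−0.0000639 × 2000) = 0.880029
R(chiller compressor) = exp(−0.0000992 × 2000) = 0.820042
R(flow switch) = exp(−0.0000472 × 2000) = 0.909919
Series (chilled-water pump, condenser-water pump, and control panel): 0.760332 × 0.749762 × 0.880029 = 0.501676
Parallel ([0.501676], chiller compressor, and flow switch): 1 − (1 − 0.501676)(1 − 0.820042)(1 − 0.909919) = 0.9919

0.9919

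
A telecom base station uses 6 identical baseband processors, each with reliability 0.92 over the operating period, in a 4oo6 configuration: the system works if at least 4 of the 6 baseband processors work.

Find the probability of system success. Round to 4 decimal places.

R = Σ_{i=4}^{6} C(6,i) p^i (1−p)^{6−i} with p = 0.92
C(6,4)·0.92^4·0.08^2 = 0.068774
C(6,5)·0.92^5·0.08^1 = 0.316359
C(6,6)·0.92^6·0.08^0 = 0.606355
Sum = 0.9915

0.9915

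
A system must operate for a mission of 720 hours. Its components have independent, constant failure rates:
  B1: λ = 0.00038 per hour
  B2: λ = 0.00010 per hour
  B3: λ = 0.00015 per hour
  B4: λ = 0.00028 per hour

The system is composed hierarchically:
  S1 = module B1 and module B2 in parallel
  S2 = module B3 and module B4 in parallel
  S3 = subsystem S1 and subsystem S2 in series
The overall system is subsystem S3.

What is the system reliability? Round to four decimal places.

0.9650

R(B1) = exp(−0.00038 × 720) = 0.760636
R(B2) = exp(−0.00010 × 720) = 0.930531
R(B3) = exp(−0.00015 × 720) = 0.897628
R(B4) = exp(−0.00028 × 720) = 0.817422
Parallel (B1 and B2): 1 − (1 − 0.760636)(1 − 0.930531) = 0.983372
Parallel (B3 and B4): 1 − (1 − 0.897628)(1 − 0.817422) = 0.981309
Series ([0.983372] and [0.981309]): 0.983372 × 0.981309 = 0.9650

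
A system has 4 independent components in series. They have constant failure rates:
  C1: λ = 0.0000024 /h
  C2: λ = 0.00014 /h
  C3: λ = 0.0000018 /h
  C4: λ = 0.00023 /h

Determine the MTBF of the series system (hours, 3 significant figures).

2670

Series of exponential components: λ_sys = Σ λ_i
λ_sys = 0.0000024 + 0.00014 + 0.0000018 + 0.00023 = 3.7420e-04 /h
MTBF = 1 / λ_sys = 2670 h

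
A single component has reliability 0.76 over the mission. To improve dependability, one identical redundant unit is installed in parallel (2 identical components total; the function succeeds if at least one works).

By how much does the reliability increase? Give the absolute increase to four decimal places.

0.1824

R_before = 0.76
R_after = 1 − (1 − 0.76)^2 = 0.9424
ΔR = 0.9424 − 0.76 = 0.1824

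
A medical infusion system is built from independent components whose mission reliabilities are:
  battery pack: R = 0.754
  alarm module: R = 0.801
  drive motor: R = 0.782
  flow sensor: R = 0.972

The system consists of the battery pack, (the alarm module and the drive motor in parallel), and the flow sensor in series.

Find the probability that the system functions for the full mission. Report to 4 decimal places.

Parallel (alarm module and drive motor): 1 − (1 − 0.801000)(1 − 0.782000) = 0.956618
Series (battery pack, [0.956618], and flow sensor): 0.754000 × 0.956618 × 0.972000 = 0.7011

0.7011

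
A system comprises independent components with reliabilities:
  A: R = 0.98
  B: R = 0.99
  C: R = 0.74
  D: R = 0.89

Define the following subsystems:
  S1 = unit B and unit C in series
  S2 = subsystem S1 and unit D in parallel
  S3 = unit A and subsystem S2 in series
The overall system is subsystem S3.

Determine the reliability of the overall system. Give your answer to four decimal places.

0.9512

Series (B and C): 0.990000 × 0.740000 = 0.732600
Parallel ([0.732600] and D): 1 − (1 − 0.732600)(1 − 0.890000) = 0.970586
Series (A and [0.970586]): 0.980000 × 0.970586 = 0.9512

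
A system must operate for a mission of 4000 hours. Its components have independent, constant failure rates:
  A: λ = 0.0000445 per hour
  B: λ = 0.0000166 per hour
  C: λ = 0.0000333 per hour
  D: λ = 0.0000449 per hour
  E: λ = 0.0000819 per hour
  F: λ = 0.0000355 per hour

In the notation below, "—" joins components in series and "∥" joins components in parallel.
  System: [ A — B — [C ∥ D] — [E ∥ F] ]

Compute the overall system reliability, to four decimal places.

0.7387

R(A) = exp(−0.0000445 × 4000) = 0.836942
R(B) = exp(−0.0000166 × 4000) = 0.935756
R(C) = exp(−0.0000333 × 4000) = 0.875290
R(D) = exp(−0.0000449 × 4000) = 0.835604
R(E) = exp(−0.0000819 × 4000) = 0.720651
R(F) = exp(−0.0000355 × 4000) = 0.867621
Parallel (C and D): 1 − (1 − 0.875290)(1 − 0.835604) = 0.979498
Parallel (E and F): 1 − (1 − 0.720651)(1 − 0.867621) = 0.963020
Series (A, B, [0.979498], and [0.963020]): 0.836942 × 0.935756 × 0.979498 × 0.963020 = 0.7387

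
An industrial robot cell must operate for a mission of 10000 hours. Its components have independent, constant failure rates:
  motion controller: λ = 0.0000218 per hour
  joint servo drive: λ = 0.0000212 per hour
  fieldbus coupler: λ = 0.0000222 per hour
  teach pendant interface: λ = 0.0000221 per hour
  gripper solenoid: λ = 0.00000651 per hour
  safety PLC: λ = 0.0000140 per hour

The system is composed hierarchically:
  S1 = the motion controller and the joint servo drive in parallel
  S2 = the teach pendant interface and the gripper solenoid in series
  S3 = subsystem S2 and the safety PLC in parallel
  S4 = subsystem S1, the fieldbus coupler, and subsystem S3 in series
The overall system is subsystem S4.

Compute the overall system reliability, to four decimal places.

0.7459

R(motion controller) = exp(−0.0000218 × 10000) = 0.804125
R(joint servo drive) = exp(−0.0000212 × 10000) = 0.808965
R(fieldbus coupler) = exp(−0.0000222 × 10000) = 0.800915
R(teach pendant interface) = exp(−0.0000221 × 10000) = 0.801717
R(gripper solenoid) = exp(−0.00000651 × 10000) = 0.936974
R(safety PLC) = exp(−0.0000140 × 10000) = 0.869358
Parallel (motion controller and joint servo drive): 1 − (1 − 0.804125)(1 − 0.808965) = 0.962581
Series (teach pendant interface and gripper solenoid): 0.801717 × 0.936974 = 0.751188
Parallel ([0.751188] and safety PLC): 1 − (1 − 0.751188)(1 − 0.869358) = 0.967495
Series ([0.962581], fieldbus coupler, and [0.967495]): 0.962581 × 0.800915 × 0.967495 = 0.7459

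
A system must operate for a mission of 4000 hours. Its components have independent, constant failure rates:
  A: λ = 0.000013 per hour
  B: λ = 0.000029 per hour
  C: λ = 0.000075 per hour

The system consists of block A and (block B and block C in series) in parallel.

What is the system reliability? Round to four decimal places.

0.9828

R(A) = exp(−0.000013 × 4000) = 0.949329
R(B) = exp(−0.000029 × 4000) = 0.890475
R(C) = exp(−0.000075 × 4000) = 0.740818
Series (B and C): 0.890475 × 0.740818 = 0.659680
Parallel (A and [0.659680]): 1 − (1 − 0.949329)(1 − 0.659680) = 0.9828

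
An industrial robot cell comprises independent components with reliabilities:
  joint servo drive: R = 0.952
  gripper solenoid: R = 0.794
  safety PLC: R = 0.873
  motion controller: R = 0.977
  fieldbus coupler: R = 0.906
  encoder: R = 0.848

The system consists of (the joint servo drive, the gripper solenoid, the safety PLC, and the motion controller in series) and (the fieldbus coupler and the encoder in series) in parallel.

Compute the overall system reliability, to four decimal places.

Series (joint servo drive, gripper solenoid, safety PLC, and motion controller): 0.952000 × 0.794000 × 0.873000 × 0.977000 = 0.644713
Series (fieldbus coupler and encoder): 0.906000 × 0.848000 = 0.768288
Parallel ([0.644713] and [0.768288]): 1 − (1 − 0.644713)(1 − 0.768288) = 0.9177

0.9177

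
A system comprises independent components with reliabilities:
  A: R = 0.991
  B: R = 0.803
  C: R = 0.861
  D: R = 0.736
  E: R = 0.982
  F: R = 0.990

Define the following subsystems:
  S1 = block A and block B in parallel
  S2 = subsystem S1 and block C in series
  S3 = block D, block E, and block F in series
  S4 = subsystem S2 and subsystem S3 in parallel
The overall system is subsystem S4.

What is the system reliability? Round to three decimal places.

Parallel (A and B): 1 − (1 − 0.99100)(1 − 0.80300) = 0.99823
Series ([0.99823] and C): 0.99823 × 0.86100 = 0.85948
Series (D, E, and F): 0.73600 × 0.98200 × 0.99000 = 0.71552
Parallel ([0.85948] and [0.71552]): 1 − (1 − 0.85948)(1 − 0.71552) = 0.960

0.960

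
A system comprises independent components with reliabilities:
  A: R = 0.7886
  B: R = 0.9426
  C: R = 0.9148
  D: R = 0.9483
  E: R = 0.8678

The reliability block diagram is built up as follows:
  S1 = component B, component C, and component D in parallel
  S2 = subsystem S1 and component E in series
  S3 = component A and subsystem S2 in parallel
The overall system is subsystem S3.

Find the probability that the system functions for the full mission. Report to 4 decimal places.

Parallel (B, C, and D): 1 − (1 − 0.942600)(1 − 0.914800)(1 − 0.948300) = 0.999747
Series ([0.999747] and E): 0.999747 × 0.867800 = 0.867580
Parallel (A and [0.867580]): 1 − (1 − 0.788600)(1 − 0.867580) = 0.9720

0.9720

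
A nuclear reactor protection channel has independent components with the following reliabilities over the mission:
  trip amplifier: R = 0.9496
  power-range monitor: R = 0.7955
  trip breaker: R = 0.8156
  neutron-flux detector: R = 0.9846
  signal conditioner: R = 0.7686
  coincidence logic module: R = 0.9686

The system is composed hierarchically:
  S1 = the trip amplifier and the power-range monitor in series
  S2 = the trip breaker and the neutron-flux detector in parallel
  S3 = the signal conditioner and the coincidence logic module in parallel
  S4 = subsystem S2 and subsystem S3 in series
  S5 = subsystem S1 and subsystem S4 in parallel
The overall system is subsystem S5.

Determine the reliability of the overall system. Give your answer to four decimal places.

0.9975

Series (trip amplifier and power-range monitor): 0.949600 × 0.795500 = 0.755407
Parallel (trip breaker and neutron-flux detector): 1 − (1 − 0.815600)(1 − 0.984600) = 0.997160
Parallel (signal conditioner and coincidence logic module): 1 − (1 − 0.768600)(1 − 0.968600) = 0.992734
Series ([0.997160] and [0.992734]): 0.997160 × 0.992734 = 0.989915
Parallel ([0.755407] and [0.989915]): 1 − (1 − 0.755407)(1 − 0.989915) = 0.9975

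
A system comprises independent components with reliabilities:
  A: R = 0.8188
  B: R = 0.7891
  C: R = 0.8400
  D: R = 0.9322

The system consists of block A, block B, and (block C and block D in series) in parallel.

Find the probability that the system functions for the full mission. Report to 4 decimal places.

Series (C and D): 0.840000 × 0.932200 = 0.783048
Parallel (A, B, and [0.783048]): 1 − (1 − 0.818800)(1 − 0.789100)(1 − 0.783048) = 0.9917

0.9917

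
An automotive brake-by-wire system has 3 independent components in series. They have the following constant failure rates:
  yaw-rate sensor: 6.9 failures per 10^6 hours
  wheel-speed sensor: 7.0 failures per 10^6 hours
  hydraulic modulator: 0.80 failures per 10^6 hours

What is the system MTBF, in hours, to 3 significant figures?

68000

Series of exponential components: λ_sys = Σ λ_i
λ_sys = 0.0000069 + 0.0000070 + 0.00000080 = 1.4700e-05 /h
MTBF = 1 / λ_sys = 68000 h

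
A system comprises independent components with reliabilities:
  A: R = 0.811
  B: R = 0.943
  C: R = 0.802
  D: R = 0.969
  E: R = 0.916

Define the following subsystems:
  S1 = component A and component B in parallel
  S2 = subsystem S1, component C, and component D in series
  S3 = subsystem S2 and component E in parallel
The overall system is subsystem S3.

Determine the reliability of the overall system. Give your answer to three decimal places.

Parallel (A and B): 1 − (1 − 0.81100)(1 − 0.94300) = 0.98923
Series ([0.98923], C, and D): 0.98923 × 0.80200 × 0.96900 = 0.76877
Parallel ([0.76877] and E): 1 − (1 − 0.76877)(1 − 0.91600) = 0.981

0.981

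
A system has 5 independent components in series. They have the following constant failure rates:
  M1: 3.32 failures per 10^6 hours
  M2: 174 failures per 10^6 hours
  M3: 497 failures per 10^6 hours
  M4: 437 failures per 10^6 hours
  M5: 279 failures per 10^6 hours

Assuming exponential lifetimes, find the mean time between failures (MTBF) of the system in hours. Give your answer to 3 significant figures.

719

Series of exponential components: λ_sys = Σ λ_i
λ_sys = 0.00000332 + 0.000174 + 0.000497 + 0.000437 + 0.000279 = 1.3903e-03 /h
MTBF = 1 / λ_sys = 719 h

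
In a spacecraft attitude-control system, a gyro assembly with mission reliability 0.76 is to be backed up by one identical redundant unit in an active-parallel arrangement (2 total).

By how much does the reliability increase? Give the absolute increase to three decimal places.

R_before = 0.76
R_after = 1 − (1 − 0.76)^2 = 0.942
ΔR = 0.942 − 0.76 = 0.182

0.182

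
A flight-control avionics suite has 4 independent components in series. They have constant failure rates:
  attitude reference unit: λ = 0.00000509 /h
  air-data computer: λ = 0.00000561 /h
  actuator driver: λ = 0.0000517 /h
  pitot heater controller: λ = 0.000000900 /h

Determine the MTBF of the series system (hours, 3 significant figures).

Series of exponential components: λ_sys = Σ λ_i
λ_sys = 0.00000509 + 0.00000561 + 0.0000517 + 0.000000900 = 6.3300e-05 /h
MTBF = 1 / λ_sys = 15800 h

15800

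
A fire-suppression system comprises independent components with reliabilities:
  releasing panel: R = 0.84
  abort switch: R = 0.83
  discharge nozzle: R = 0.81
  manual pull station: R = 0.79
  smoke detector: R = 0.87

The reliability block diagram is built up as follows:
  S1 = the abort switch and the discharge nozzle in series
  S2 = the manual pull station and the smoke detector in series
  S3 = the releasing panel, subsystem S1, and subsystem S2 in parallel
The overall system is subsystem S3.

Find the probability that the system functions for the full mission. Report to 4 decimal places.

0.9836

Series (abort switch and discharge nozzle): 0.830000 × 0.810000 = 0.672300
Series (manual pull station and smoke detector): 0.790000 × 0.870000 = 0.687300
Parallel (releasing panel, [0.672300], and [0.687300]): 1 − (1 − 0.840000)(1 − 0.672300)(1 − 0.687300) = 0.9836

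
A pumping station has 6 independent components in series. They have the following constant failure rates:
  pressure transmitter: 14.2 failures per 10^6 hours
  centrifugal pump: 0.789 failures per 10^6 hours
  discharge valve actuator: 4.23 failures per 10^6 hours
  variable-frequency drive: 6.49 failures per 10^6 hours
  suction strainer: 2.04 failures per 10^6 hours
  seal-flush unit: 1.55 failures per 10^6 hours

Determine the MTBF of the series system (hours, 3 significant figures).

34100

Series of exponential components: λ_sys = Σ λ_i
λ_sys = 0.0000142 + 0.000000789 + 0.00000423 + 0.00000649 + 0.00000204 + 0.00000155 = 2.9299e-05 /h
MTBF = 1 / λ_sys = 34100 h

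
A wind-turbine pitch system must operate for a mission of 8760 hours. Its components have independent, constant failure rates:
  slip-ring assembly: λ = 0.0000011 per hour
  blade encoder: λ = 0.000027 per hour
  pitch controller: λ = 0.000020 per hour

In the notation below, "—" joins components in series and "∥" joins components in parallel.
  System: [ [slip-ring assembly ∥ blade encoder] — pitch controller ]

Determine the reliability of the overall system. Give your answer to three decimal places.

R(slip-ring assembly) = exp(−0.0000011 × 8760) = 0.99041
R(blade encoder) = exp(−0.000027 × 8760) = 0.78937
R(pitch controller) = exp(−0.000020 × 8760) = 0.83929
Parallel (slip-ring assembly and blade encoder): 1 − (1 − 0.99041)(1 − 0.78937) = 0.99798
Series ([0.99798] and pitch controller): 0.99798 × 0.83929 = 0.838

0.838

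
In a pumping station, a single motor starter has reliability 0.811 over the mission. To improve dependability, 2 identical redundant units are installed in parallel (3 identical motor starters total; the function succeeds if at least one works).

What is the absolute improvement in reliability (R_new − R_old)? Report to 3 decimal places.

0.182

R_before = 0.811
R_after = 1 − (1 − 0.811)^3 = 0.993
ΔR = 0.993 − 0.811 = 0.182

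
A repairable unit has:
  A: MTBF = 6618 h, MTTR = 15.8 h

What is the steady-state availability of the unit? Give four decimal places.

A(A) = MTBF/(MTBF+MTTR) = 6618/(6618+15.8) = 0.9976

0.9976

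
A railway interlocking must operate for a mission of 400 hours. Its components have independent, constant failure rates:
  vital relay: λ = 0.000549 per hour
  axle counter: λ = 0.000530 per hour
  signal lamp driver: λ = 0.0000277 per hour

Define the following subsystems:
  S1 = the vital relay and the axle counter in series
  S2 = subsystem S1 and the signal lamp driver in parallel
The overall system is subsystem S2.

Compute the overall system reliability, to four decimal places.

R(vital relay) = exp(−0.000549 × 400) = 0.802840
R(axle counter) = exp(−0.000530 × 400) = 0.808965
R(signal lamp driver) = exp(−0.0000277 × 400) = 0.988981
Series (vital relay and axle counter): 0.802840 × 0.808965 = 0.649469
Parallel ([0.649469] and signal lamp driver): 1 − (1 − 0.649469)(1 − 0.988981) = 0.9961

0.9961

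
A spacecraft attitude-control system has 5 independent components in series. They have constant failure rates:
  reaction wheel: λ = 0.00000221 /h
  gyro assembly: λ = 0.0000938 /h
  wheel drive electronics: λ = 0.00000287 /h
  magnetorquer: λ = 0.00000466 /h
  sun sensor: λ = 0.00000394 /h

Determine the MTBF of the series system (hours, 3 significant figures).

9300

Series of exponential components: λ_sys = Σ λ_i
λ_sys = 0.00000221 + 0.0000938 + 0.00000287 + 0.00000466 + 0.00000394 = 1.0748e-04 /h
MTBF = 1 / λ_sys = 9300 h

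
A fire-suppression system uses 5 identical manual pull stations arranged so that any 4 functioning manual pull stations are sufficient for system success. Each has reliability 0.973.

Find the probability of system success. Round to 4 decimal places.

R = Σ_{i=4}^{5} C(5,i) p^i (1−p)^{5−i} with p = 0.973
C(5,4)·0.973^4·0.027^1 = 0.121000
C(5,5)·0.973^5·0.027^0 = 0.872096
Sum = 0.9931

0.9931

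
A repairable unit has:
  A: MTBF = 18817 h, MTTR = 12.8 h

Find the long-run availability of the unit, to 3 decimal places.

0.999

A(A) = MTBF/(MTBF+MTTR) = 18817/(18817+12.8) = 0.999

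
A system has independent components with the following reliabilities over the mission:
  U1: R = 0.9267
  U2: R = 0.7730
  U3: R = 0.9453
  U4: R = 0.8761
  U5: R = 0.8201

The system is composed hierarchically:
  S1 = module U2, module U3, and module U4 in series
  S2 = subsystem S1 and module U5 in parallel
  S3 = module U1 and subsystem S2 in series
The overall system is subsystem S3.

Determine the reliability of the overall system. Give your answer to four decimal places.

0.8667

Series (U2, U3, and U4): 0.773000 × 0.945300 × 0.876100 = 0.640181
Parallel ([0.640181] and U5): 1 − (1 − 0.640181)(1 − 0.820100) = 0.935269
Series (U1 and [0.935269]): 0.926700 × 0.935269 = 0.8667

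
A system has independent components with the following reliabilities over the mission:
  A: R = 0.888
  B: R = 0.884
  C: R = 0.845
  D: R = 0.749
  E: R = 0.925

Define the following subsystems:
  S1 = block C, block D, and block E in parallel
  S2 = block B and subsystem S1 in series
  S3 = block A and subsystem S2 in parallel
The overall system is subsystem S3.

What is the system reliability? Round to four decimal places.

0.9867

Parallel (C, D, and E): 1 − (1 − 0.845000)(1 − 0.749000)(1 − 0.925000) = 0.997082
Series (B and [0.997082]): 0.884000 × 0.997082 = 0.881420
Parallel (A and [0.881420]): 1 − (1 − 0.888000)(1 − 0.881420) = 0.9867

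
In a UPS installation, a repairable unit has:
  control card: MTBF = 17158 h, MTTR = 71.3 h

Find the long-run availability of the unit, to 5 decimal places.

0.99586

A(control card) = MTBF/(MTBF+MTTR) = 17158/(17158+71.3) = 0.99586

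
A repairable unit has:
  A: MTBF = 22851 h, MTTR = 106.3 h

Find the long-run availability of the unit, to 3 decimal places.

0.995

A(A) = MTBF/(MTBF+MTTR) = 22851/(22851+106.3) = 0.995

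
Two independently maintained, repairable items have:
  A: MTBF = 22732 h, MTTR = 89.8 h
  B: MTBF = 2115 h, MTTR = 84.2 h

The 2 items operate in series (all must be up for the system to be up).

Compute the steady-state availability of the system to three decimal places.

0.958

A(A) = MTBF/(MTBF+MTTR) = 22732/(22732+89.8) = 0.996065
A(B) = MTBF/(MTBF+MTTR) = 2115/(2115+84.2) = 0.961713
Series availability: 0.996065 × 0.961713 = 0.958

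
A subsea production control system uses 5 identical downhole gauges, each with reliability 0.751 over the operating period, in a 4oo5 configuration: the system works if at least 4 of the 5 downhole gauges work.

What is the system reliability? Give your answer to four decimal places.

0.6349

R = Σ_{i=4}^{5} C(5,i) p^i (1−p)^{5−i} with p = 0.751
C(5,4)·0.751^4·0.249^1 = 0.396031
C(5,5)·0.751^5·0.249^0 = 0.238891
Sum = 0.6349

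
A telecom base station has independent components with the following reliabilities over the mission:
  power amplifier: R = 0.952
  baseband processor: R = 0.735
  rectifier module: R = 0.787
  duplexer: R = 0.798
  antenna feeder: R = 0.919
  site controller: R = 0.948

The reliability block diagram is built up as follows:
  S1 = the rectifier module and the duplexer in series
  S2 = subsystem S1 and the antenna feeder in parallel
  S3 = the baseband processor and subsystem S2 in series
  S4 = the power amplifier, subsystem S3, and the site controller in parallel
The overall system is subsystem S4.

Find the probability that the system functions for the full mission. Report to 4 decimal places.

Series (rectifier module and duplexer): 0.787000 × 0.798000 = 0.628026
Parallel ([0.628026] and antenna feeder): 1 − (1 − 0.628026)(1 − 0.919000) = 0.969870
Series (baseband processor and [0.969870]): 0.735000 × 0.969870 = 0.712854
Parallel (power amplifier, [0.712854], and site controller): 1 − (1 − 0.952000)(1 − 0.712854)(1 − 0.948000) = 0.9993

0.9993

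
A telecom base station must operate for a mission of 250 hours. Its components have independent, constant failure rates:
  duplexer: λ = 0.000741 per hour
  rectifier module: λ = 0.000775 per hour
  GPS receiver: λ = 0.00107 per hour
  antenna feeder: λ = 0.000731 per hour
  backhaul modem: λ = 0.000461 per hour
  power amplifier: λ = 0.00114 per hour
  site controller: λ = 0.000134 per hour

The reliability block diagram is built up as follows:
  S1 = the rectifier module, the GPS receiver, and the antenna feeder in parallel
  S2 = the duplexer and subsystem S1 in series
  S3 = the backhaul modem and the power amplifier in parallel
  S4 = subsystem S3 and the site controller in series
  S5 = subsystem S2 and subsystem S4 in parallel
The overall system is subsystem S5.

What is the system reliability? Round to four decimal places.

R(duplexer) = exp(−0.000741 × 250) = 0.830897
R(rectifier module) = exp(−0.000775 × 250) = 0.823864
R(GPS receiver) = exp(−0.00107 × 250) = 0.765290
R(antenna feeder) = exp(−0.000731 × 250) = 0.832976
R(backhaul modem) = exp(−0.000461 × 250) = 0.891143
R(power amplifier) = exp(−0.00114 × 250) = 0.752014
R(site controller) = exp(−0.000134 × 250) = 0.967055
Parallel (rectifier module, GPS receiver, and antenna feeder): 1 − (1 − 0.823864)(1 − 0.765290)(1 − 0.832976) = 0.993095
Series (duplexer and [0.993095]): 0.830897 × 0.993095 = 0.825160
Parallel (backhaul modem and power amplifier): 1 − (1 − 0.891143)(1 − 0.752014) = 0.973005
Series ([0.973005] and site controller): 0.973005 × 0.967055 = 0.940949
Parallel ([0.825160] and [0.940949]): 1 − (1 − 0.825160)(1 − 0.940949) = 0.9897

0.9897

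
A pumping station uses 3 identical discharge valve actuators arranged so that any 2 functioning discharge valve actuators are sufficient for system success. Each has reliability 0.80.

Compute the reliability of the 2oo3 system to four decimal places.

0.8960

R = Σ_{i=2}^{3} C(3,i) p^i (1−p)^{3−i} with p = 0.80
C(3,2)·0.80^2·0.20^1 = 0.384000
C(3,3)·0.80^3·0.20^0 = 0.512000
Sum = 0.8960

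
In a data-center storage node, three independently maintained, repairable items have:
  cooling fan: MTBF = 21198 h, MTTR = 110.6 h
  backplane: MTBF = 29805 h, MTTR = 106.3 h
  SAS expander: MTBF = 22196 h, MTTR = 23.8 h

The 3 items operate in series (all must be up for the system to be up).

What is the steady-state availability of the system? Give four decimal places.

A(cooling fan) = MTBF/(MTBF+MTTR) = 21198/(21198+110.6) = 0.994810
A(backplane) = MTBF/(MTBF+MTTR) = 29805/(29805+106.3) = 0.996446
A(SAS expander) = MTBF/(MTBF+MTTR) = 22196/(22196+23.8) = 0.998929
Series availability: 0.994810 × 0.996446 × 0.998929 = 0.9902

0.9902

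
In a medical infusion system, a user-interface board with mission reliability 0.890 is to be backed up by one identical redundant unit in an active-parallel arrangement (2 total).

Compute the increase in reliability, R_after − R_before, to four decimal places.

0.0979

R_before = 0.890
R_after = 1 − (1 − 0.890)^2 = 0.9879
ΔR = 0.9879 − 0.890 = 0.0979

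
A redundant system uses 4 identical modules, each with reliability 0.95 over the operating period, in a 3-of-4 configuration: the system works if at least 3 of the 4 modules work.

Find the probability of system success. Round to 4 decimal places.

0.9860

R = Σ_{i=3}^{4} C(4,i) p^i (1−p)^{4−i} with p = 0.95
C(4,3)·0.95^3·0.05^1 = 0.171475
C(4,4)·0.95^4·0.05^0 = 0.814506
Sum = 0.9860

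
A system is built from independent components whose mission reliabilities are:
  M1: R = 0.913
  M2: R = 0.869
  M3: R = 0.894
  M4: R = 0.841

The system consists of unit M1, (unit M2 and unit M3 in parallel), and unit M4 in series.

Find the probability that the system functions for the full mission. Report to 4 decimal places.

Parallel (M2 and M3): 1 − (1 − 0.869000)(1 − 0.894000) = 0.986114
Series (M1, [0.986114], and M4): 0.913000 × 0.986114 × 0.841000 = 0.7572

0.7572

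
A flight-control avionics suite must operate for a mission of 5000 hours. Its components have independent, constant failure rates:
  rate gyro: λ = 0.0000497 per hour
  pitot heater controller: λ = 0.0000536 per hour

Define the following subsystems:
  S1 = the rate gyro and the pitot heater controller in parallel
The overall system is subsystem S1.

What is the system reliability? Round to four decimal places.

R(rate gyro) = exp(−0.0000497 × 5000) = 0.779970
R(pitot heater controller) = exp(−0.0000536 × 5000) = 0.764908
Parallel (rate gyro and pitot heater controller): 1 − (1 − 0.779970)(1 − 0.764908) = 0.9483

0.9483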